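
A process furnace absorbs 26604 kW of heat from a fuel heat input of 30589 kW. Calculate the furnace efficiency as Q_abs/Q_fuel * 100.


Furnace efficiency = Q_absorbed / Q_fuel * 100
= 26604 / 30589 * 100 = 86.97

86.97 %


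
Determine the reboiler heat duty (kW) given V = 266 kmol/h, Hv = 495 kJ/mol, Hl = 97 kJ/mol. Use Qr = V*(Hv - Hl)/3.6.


Qr = 266 * (495 - 97) / 3.6 = 266 * 398 / 3.6 = 29410

29410 kW


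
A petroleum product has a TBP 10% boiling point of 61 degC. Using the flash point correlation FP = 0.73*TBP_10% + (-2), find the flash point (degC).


FP = 0.73 * 61 + (-2) = 42.53

42.53 degC


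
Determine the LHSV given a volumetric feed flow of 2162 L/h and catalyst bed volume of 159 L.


LHSV = volumetric feed rate / catalyst volume
= 2162 L/h / 159 L
= 13.60 h^-1

13.60 h^-1


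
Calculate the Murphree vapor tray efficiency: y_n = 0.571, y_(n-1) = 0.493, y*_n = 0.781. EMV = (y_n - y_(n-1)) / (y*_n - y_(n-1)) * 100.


Murphree vapor efficiency: EMV = (y_n - y_(n-1)) / (y*_n - y_(n-1)) * 100
EMV = (0.571 - 0.493) / (0.781 - 0.493) * 100 = 0.078 / 0.288 * 100 = 27.08

27.08 %


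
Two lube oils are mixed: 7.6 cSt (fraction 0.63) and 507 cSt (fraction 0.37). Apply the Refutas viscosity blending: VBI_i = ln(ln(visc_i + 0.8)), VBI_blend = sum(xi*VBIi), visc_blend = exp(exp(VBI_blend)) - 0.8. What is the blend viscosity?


Refutas method: VBN_i = 14.534*ln(ln(visc_i + 0.8)) + 10.975, blended linearly by mass fraction; since VBN is linear in VBI_i = ln(ln(visc_i + 0.8)) and the fractions sum to 1, blend VBI directly: visc = exp(exp(VBI_blend)) - 0.8
VBI_1 = ln(ln(7.6 + 0.8)) = 0.755291
VBI_2 = ln(ln(507 + 0.8)) = 1.82939
VBI_blend = 0.63 * 0.755291 + 0.37 * 1.82939 = 1.15271
visc_blend = exp(exp(1.15271)) - 0.8 = 22.93

22.93 cSt


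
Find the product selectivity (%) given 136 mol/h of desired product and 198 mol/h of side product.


Selectivity = desired / (desired + undesired) * 100
Total products = 136 + 198 = 334 mol/h
S = 136 / 334 * 100
= 0.4072 * 100
= 40.72 %

40.72 %


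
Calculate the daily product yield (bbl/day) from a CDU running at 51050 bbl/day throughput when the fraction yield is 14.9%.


Crude throughput = 51050 bbl/day
Fraction yield = 14.9%
yield = throughput * fraction / 100
yield = 51050 * 14.9 / 100 = 7606.45

7606.45 bbl/day


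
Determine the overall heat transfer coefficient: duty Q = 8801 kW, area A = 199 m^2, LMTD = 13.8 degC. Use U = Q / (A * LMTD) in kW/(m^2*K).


From Q = U*A*LMTD, U = Q / (A * LMTD)
U = 8801 / (199 * 13.8) = 8801 / 2746.2 = 3.205

3.205 kW/(m^2*K)


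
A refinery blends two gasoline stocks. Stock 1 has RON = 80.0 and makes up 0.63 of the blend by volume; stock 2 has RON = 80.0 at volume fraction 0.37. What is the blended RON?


Linear blending: RON_blend = sum(vi * RONi)
Contribution 1: 0.63 * 80.0 = 50.4
Contribution 2: 0.37 * 80.0 = 29.6
RON_blend = 50.4 + 29.6 = 80

80


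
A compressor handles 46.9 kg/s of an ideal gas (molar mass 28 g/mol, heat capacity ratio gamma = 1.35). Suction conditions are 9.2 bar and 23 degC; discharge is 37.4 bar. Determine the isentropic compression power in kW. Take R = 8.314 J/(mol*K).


Isentropic work: W = m*(gamma/(gamma-1))*(R*T1/MW)*((P2/P1)^((gamma-1)/gamma) - 1)
T1 = 23 + 273.15 = 296.15 K
Pressure ratio = 37.4 / 9.2 = 4.06522
Exponent = (1.35 - 1)/1.35 = 0.259259
(P2/P1)^exp - 1 = 4.06522^0.259259 - 1 = 0.438502
W = 46.9 * 1.35 / 0.35 * 8.314 * 296.15 / 28 * 0.438502 = 6975

6975 kW


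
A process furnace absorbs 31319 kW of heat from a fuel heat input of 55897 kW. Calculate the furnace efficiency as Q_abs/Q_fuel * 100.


Furnace efficiency = Q_absorbed / Q_fuel * 100
= 31319 / 55897 * 100 = 56.03

56.03 %


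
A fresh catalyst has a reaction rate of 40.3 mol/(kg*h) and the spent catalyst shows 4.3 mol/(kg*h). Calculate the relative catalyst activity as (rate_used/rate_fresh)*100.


Activity (%) = (rate_used / rate_fresh) * 100
rate_used = 4.3, rate_fresh = 40.3
= (4.3 / 40.3) * 100
= 0.1067 * 100 = 10.67

10.67 %


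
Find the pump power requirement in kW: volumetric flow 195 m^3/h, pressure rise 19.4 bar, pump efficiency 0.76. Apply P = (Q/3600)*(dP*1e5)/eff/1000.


Q = 195 / 3600 = 0.0541667 m^3/s
P = 0.0541667 * (19.4 * 1e5) / 0.76 / 1000 = 138.3

138.3 kW


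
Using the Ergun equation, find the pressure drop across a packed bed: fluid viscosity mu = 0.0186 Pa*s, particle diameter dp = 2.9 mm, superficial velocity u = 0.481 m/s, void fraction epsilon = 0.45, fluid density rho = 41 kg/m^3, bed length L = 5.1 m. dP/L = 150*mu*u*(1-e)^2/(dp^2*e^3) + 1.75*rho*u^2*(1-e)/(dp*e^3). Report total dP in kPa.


dp = 2.9 mm = 0.0029 m
Viscous term = 150*0.0186*0.481*(1-0.45)^2 / (0.0029^2*0.45^3) = 529714
Inertial term = 1.75*41*0.481^2*(1-0.45) / (0.0029*0.45^3) = 34549.3
dP/L = 529714 + 34549.3 = 564263 Pa/m
dP = 564263 * 5.1 / 1000 = 2878 kPa

2878 kPa


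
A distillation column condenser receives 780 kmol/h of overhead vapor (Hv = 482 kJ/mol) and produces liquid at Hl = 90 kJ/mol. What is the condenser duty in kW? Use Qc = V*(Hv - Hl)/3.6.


Qc = 780 * (482 - 90) / 3.6 = 780 * 392 / 3.6 = 84930

84930 kW


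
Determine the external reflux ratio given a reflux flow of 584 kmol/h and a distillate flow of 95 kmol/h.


Reflux ratio definition: R = L / D (liquid returned / distillate withdrawn)
L = 584 kmol/h, D = 95 kmol/h
R = 584 / 95 = 6.147

6.147


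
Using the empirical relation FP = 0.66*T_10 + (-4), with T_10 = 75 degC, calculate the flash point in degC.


FP = 0.66 * 75 + (-4) = 45.5

45.5 degC


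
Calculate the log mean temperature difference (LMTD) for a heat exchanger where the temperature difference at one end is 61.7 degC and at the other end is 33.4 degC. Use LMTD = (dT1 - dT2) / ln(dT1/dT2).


LMTD = (dT1 - dT2) / ln(dT1/dT2)
= (61.7 - 33.4) / ln(61.7 / 33.4) = 28.3 / 0.613728 = 46.11

46.11 degC


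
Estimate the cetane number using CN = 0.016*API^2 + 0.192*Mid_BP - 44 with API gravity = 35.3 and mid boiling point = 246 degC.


CN = 0.016 * 35.3^2 + 0.192 * 246 - 44
CN = 19.93744 + 47.232 - 44 = 23.16944

23.16944


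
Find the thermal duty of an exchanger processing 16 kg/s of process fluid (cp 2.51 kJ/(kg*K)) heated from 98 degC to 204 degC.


Q = m_dot * cp * delta_T
delta_T = 204 - 98 = 106 K
Q = 16 * 2.51 * 106
= 40.16 * 106
= 4256.96 kW

4256.96 kW


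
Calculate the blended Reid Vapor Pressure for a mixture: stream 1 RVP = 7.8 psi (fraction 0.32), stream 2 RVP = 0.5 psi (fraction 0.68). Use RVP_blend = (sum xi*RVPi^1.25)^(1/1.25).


Chevron index: RVP_blend = (sum xi*RVPi^1.25)^(1/1.25)
RVP^1.25 terms: 0.32 * 7.8^1.25 + 0.68 * 0.5^1.25 = 4.45717
RVP_blend = 4.45717^(1/1.25) = 3.306

3.306 psi


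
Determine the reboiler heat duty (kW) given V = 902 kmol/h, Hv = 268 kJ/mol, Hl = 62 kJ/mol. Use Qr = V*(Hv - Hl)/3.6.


Qr = 902 * (268 - 62) / 3.6 = 902 * 206 / 3.6 = 51610

51610 kW


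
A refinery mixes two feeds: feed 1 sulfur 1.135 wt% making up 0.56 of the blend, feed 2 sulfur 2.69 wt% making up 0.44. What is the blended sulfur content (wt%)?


Linear sulfur blending: S_blend = x1*S1 + x2*S2
Contribution 1: 0.56 * 1.135 = 0.6356 wt%
Contribution 2: 0.44 * 2.69 = 1.1836 wt%
S_blend = 0.6356 + 1.1836 = 1.8192

1.8192 wt%


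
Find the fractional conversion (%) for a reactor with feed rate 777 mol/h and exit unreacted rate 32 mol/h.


X = (F_in - F_out) / F_in * 100
Moles reacted = 777 - 32 = 745
X = 745 / 777 * 100
= 0.9588 * 100
= 95.88 %

95.88 %


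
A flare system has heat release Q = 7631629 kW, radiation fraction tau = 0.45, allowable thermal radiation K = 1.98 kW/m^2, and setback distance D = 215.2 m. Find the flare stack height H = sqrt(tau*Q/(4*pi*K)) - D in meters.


tau*Q/(4*pi*K) = 0.45 * 7631629 / (4 * pi * 1.98) = 138024
sqrt(138024) = 371.516
H = 371.516 - 215.2 = 156.3

156.3 m


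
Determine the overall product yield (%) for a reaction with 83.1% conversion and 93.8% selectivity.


Overall yield = conversion (%) * selectivity (%) / 100
Conversion = 83.1%, Selectivity = 93.8%
Y = 83.1 * 93.8 / 100
= 77.9478 %

77.9478 %


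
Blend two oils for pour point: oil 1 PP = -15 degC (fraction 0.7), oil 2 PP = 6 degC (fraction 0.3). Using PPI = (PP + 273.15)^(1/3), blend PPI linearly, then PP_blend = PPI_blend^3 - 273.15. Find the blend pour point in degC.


PPI_1 = (-15 + 273.15)^(1/3) = 6.36733
PPI_2 = (6 + 273.15)^(1/3) = 6.535506
PPI_blend = 0.7 * 6.36733 + 0.3 * 6.535506 = 6.417783
PP_blend = 6.417783^3 - 273.15 = 264.3353 - 273.15 = -8.81

-8.81 degC


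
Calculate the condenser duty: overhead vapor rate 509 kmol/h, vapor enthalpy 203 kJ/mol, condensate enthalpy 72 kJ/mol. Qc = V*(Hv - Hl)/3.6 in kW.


Qc = 509 * (203 - 72) / 3.6 = 509 * 131 / 3.6 = 18520

18520 kW


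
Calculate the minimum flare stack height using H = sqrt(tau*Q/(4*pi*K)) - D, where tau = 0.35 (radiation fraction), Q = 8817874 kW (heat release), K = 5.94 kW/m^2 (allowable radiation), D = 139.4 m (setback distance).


tau*Q/(4*pi*K) = 0.35 * 8817874 / (4 * pi * 5.94) = 41346.2
sqrt(41346.2) = 203.338
H = 203.338 - 139.4 = 63.94

63.94 m


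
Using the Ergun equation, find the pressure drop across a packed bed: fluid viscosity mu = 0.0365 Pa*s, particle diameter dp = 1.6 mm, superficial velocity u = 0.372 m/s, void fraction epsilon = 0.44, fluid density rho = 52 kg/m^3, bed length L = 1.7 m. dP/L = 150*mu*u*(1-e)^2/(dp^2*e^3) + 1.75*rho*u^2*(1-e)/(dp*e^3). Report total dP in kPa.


dp = 1.6 mm = 0.0016 m
Viscous term = 150*0.0365*0.372*(1-0.44)^2 / (0.0016^2*0.44^3) = 2928900
Inertial term = 1.75*52*0.372^2*(1-0.44) / (0.0016*0.44^3) = 51741.3
dP/L = 2928900 + 51741.3 = 2980640 Pa/m
dP = 2980640 * 1.7 / 1000 = 5067 kPa

5067 kPa


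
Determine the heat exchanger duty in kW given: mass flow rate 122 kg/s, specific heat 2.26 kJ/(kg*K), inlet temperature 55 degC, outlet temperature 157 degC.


Q = m_dot * cp * delta_T
delta_T = 157 - 55 = 102 K
Q = 122 * 2.26 * 102
= 275.72 * 102
= 28123.44 kW

28123.44 kW


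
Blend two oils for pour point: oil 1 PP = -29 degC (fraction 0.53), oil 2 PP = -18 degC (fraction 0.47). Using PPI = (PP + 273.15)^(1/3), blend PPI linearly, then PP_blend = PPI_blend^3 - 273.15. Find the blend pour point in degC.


PPI_1 = (-29 + 273.15)^(1/3) = 6.25008
PPI_2 = (-18 + 273.15)^(1/3) = 6.342569
PPI_blend = 0.53 * 6.25008 + 0.47 * 6.342569 = 6.29355
PP_blend = 6.29355^3 - 273.15 = 249.2798 - 273.15 = -23.87

-23.87 degC


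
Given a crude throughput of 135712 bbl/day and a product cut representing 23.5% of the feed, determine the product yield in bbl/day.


Crude throughput = 135712 bbl/day
Fraction yield = 23.5%
yield = throughput * fraction / 100
yield = 135712 * 23.5 / 100 = 31892.32

31892.32 bbl/day


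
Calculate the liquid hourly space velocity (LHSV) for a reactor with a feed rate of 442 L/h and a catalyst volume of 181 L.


LHSV = volumetric feed rate / catalyst volume
= 442 L/h / 181 L
= 2.442 h^-1

2.442 h^-1


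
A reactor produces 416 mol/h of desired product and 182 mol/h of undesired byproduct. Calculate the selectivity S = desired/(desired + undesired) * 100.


Selectivity = desired / (desired + undesired) * 100
Total products = 416 + 182 = 598 mol/h
S = 416 / 598 * 100
= 0.6957 * 100
= 69.57 %

69.57 %


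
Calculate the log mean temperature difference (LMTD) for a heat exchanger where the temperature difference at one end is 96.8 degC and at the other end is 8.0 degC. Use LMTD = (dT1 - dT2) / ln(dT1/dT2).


LMTD = (dT1 - dT2) / ln(dT1/dT2)
= (96.8 - 8.0) / ln(96.8 / 8.0) = 88.8 / 2.49321 = 35.62

35.62 degC


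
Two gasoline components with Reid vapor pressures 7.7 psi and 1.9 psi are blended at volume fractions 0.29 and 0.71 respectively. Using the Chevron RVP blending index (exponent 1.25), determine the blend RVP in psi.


Chevron index: RVP_blend = (sum xi*RVPi^1.25)^(1/1.25)
RVP^1.25 terms: 0.29 * 7.7^1.25 + 0.71 * 1.9^1.25 = 5.30353
RVP_blend = 5.30353^(1/1.25) = 3.799

3.799 psi


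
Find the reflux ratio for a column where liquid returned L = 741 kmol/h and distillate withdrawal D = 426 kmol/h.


Reflux ratio definition: R = L / D (liquid returned / distillate withdrawn)
L = 741 kmol/h, D = 426 kmol/h
R = 741 / 426 = 1.739

1.739


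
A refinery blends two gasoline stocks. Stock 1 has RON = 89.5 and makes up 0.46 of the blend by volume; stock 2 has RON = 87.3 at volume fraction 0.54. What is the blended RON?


Linear blending: RON_blend = sum(vi * RONi)
Contribution 1: 0.46 * 89.5 = 41.17
Contribution 2: 0.54 * 87.3 = 47.142
RON_blend = 41.17 + 47.142 = 88.312

88.312


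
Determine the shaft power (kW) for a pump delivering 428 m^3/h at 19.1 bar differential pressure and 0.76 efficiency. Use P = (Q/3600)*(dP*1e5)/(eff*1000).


Q = 428 / 3600 = 0.118889 m^3/s
P = 0.118889 * (19.1 * 1e5) / 0.76 / 1000 = 298.8

298.8 kW


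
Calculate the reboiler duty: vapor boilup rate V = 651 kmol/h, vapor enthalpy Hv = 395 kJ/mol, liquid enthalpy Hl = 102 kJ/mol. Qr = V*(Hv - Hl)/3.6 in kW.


Qr = 651 * (395 - 102) / 3.6 = 651 * 293 / 3.6 = 52980

52980 kW


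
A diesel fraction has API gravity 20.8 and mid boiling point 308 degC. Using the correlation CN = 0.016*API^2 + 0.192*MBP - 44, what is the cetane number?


CN = 0.016 * 20.8^2 + 0.192 * 308 - 44
CN = 6.92224 + 59.136 - 44 = 22.05824

22.05824


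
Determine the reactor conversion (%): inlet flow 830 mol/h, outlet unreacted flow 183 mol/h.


X = (F_in - F_out) / F_in * 100
Moles reacted = 830 - 183 = 647
X = 647 / 830 * 100
= 0.7795 * 100
= 77.95 %

77.95 %


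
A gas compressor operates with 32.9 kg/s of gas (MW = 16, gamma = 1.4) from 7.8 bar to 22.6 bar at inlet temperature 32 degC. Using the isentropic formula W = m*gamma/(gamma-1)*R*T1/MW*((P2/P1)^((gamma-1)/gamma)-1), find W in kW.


Isentropic work: W = m*(gamma/(gamma-1))*(R*T1/MW)*((P2/P1)^((gamma-1)/gamma) - 1)
T1 = 32 + 273.15 = 305.15 K
Pressure ratio = 22.6 / 7.8 = 2.89744
Exponent = (1.4 - 1)/1.4 = 0.285714
(P2/P1)^exp - 1 = 2.89744^0.285714 - 1 = 0.355202
W = 32.9 * 1.4 / 0.4 * 8.314 * 305.15 / 16 * 0.355202 = 6485

6485 kW


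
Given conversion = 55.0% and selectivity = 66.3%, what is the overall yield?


Overall yield = conversion (%) * selectivity (%) / 100
Conversion = 55.0%, Selectivity = 66.3%
Y = 55.0 * 66.3 / 100
= 36.465 %

36.465 %


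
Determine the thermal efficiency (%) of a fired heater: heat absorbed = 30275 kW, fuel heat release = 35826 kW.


Furnace efficiency = Q_absorbed / Q_fuel * 100
= 30275 / 35826 * 100 = 84.51

84.51 %


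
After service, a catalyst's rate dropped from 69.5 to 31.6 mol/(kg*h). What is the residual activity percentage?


Activity (%) = (rate_used / rate_fresh) * 100
rate_used = 31.6, rate_fresh = 69.5
= (31.6 / 69.5) * 100
= 0.4547 * 100 = 45.47

45.47 %


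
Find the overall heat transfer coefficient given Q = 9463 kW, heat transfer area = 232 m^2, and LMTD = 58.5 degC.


From Q = U*A*LMTD, U = Q / (A * LMTD)
U = 9463 / (232 * 58.5) = 9463 / 13572 = 0.6972

0.6972 kW/(m^2*K)


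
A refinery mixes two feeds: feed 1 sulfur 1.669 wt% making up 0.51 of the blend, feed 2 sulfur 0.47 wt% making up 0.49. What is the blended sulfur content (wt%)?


Linear sulfur blending: S_blend = x1*S1 + x2*S2
Contribution 1: 0.51 * 1.669 = 0.85119 wt%
Contribution 2: 0.49 * 0.47 = 0.2303 wt%
S_blend = 0.85119 + 0.2303 = 1.08149

1.08149 wt%


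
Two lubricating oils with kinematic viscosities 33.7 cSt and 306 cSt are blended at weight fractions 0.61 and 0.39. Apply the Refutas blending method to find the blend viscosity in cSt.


Refutas method: VBN_i = 14.534*ln(ln(visc_i + 0.8)) + 10.975, blended linearly by mass fraction; since VBN is linear in VBI_i = ln(ln(visc_i + 0.8)) and the fractions sum to 1, blend VBI directly: visc = exp(exp(VBI_blend)) - 0.8
VBI_1 = ln(ln(33.7 + 0.8)) = 1.2644
VBI_2 = ln(ln(306 + 0.8)) = 1.74505
VBI_blend = 0.61 * 1.2644 + 0.39 * 1.74505 = 1.45185
visc_blend = exp(exp(1.45185)) - 0.8 = 70.79

70.79 cSt


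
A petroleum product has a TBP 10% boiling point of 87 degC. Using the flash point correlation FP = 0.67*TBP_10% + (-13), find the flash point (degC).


FP = 0.67 * 87 + (-13) = 45.29

45.29 degC


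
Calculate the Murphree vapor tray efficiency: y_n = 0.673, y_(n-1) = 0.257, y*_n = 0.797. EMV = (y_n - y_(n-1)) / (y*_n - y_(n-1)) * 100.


Murphree vapor efficiency: EMV = (y_n - y_(n-1)) / (y*_n - y_(n-1)) * 100
EMV = (0.673 - 0.257) / (0.797 - 0.257) * 100 = 0.416 / 0.54 * 100 = 77.04

77.04 %


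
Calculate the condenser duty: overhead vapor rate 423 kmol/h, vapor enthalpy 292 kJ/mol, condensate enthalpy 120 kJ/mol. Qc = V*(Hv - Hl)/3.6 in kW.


Qc = 423 * (292 - 120) / 3.6 = 423 * 172 / 3.6 = 20210

20210 kW


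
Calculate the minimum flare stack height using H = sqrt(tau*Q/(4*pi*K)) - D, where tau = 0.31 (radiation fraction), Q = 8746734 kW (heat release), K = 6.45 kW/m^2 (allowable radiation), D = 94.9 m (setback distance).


tau*Q/(4*pi*K) = 0.31 * 8746734 / (4 * pi * 6.45) = 33453.2
sqrt(33453.2) = 182.902
H = 182.902 - 94.9 = 88.00

88.00 m


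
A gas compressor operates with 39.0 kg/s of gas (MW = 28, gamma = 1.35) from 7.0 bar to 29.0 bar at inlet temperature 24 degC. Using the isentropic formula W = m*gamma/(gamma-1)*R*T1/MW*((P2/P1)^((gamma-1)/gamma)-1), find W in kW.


Isentropic work: W = m*(gamma/(gamma-1))*(R*T1/MW)*((P2/P1)^((gamma-1)/gamma) - 1)
T1 = 24 + 273.15 = 297.15 K
Pressure ratio = 29.0 / 7.0 = 4.14286
Exponent = (1.35 - 1)/1.35 = 0.259259
(P2/P1)^exp - 1 = 4.14286^0.259259 - 1 = 0.445575
W = 39.0 * 1.35 / 0.35 * 8.314 * 297.15 / 28 * 0.445575 = 5914

5914 kW


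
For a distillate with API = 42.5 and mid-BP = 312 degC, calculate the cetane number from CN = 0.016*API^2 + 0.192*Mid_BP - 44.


CN = 0.016 * 42.5^2 + 0.192 * 312 - 44
CN = 28.9 + 59.904 - 44 = 44.804

44.804


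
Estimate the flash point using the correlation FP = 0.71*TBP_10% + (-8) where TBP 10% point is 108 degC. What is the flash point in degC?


FP = 0.71 * 108 + (-8) = 68.68

68.68 degC


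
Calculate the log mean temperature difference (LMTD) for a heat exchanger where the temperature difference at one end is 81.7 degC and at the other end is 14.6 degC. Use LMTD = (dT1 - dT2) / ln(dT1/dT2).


LMTD = (dT1 - dT2) / ln(dT1/dT2)
= (81.7 - 14.6) / ln(81.7 / 14.6) = 67.1 / 1.72203 = 38.97

38.97 degC


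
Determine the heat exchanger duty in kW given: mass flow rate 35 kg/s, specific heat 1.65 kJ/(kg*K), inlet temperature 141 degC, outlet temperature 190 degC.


Q = m_dot * cp * delta_T
delta_T = 190 - 141 = 49 K
Q = 35 * 1.65 * 49
= 57.75 * 49
= 2829.75 kW

2829.75 kW


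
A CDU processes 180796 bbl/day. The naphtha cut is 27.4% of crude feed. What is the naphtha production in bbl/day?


Crude throughput = 180796 bbl/day
Fraction yield = 27.4%
yield = throughput * fraction / 100
yield = 180796 * 27.4 / 100 = 49538.104

49538.104 bbl/day


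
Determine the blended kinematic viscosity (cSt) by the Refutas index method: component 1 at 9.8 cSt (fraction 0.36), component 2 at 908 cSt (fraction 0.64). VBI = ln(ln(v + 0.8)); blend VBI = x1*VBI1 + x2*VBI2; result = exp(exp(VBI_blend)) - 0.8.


Refutas method: VBN_i = 14.534*ln(ln(visc_i + 0.8)) + 10.975, blended linearly by mass fraction; since VBN is linear in VBI_i = ln(ln(visc_i + 0.8)) and the fractions sum to 1, blend VBI directly: visc = exp(exp(VBI_blend)) - 0.8
VBI_1 = ln(ln(9.8 + 0.8)) = 0.859023
VBI_2 = ln(ln(908 + 0.8)) = 1.9187
VBI_blend = 0.36 * 0.859023 + 0.64 * 1.9187 = 1.53722
visc_blend = exp(exp(1.53722)) - 0.8 = 104.0

104.0 cSt


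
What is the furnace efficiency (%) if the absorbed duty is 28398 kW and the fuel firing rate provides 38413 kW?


Furnace efficiency = Q_absorbed / Q_fuel * 100
= 28398 / 38413 * 100 = 73.93

73.93 %


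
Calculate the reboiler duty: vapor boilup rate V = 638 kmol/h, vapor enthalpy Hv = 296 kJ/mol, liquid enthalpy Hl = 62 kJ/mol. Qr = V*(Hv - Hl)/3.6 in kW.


Qr = 638 * (296 - 62) / 3.6 = 638 * 234 / 3.6 = 41470

41470 kW


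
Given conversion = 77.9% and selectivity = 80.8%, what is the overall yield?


Overall yield = conversion (%) * selectivity (%) / 100
Conversion = 77.9%, Selectivity = 80.8%
Y = 77.9 * 80.8 / 100
= 62.9432 %

62.9432 %


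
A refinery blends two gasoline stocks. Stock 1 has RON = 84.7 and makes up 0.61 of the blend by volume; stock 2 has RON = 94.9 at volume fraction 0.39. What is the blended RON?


Linear blending: RON_blend = sum(vi * RONi)
Contribution 1: 0.61 * 84.7 = 51.667
Contribution 2: 0.39 * 94.9 = 37.011
RON_blend = 51.667 + 37.011 = 88.678

88.678


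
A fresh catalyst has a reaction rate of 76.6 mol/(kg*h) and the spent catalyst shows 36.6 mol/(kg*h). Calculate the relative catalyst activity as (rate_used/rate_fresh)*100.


Activity (%) = (rate_used / rate_fresh) * 100
rate_used = 36.6, rate_fresh = 76.6
= (36.6 / 76.6) * 100
= 0.4778 * 100 = 47.78

47.78 %


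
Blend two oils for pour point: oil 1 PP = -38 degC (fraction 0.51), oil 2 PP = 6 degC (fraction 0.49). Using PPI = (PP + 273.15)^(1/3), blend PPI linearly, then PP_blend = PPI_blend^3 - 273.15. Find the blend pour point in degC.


PPI_1 = (-38 + 273.15)^(1/3) = 6.172318
PPI_2 = (6 + 273.15)^(1/3) = 6.535506
PPI_blend = 0.51 * 6.172318 + 0.49 * 6.535506 = 6.35028
PP_blend = 6.35028^3 - 273.15 = 256.0817 - 273.15 = -17.07

-17.07 degC


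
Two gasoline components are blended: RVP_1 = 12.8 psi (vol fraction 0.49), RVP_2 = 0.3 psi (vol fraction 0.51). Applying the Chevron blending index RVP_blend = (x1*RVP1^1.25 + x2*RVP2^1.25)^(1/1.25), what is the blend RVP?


Chevron index: RVP_blend = (sum xi*RVPi^1.25)^(1/1.25)
RVP^1.25 terms: 0.49 * 12.8^1.25 + 0.51 * 0.3^1.25 = 11.9766
RVP_blend = 11.9766^(1/1.25) = 7.289

7.289 psi


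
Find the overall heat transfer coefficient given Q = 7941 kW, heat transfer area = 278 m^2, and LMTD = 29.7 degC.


From Q = U*A*LMTD, U = Q / (A * LMTD)
U = 7941 / (278 * 29.7) = 7941 / 8256.6 = 0.9618

0.9618 kW/(m^2*K)


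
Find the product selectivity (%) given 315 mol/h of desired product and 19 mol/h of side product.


Selectivity = desired / (desired + undesired) * 100
Total products = 315 + 19 = 334 mol/h
S = 315 / 334 * 100
= 0.9431 * 100
= 94.31 %

94.31 %


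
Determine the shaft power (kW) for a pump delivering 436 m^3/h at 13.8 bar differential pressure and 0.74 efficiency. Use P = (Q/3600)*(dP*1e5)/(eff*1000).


Q = 436 / 3600 = 0.121111 m^3/s
P = 0.121111 * (13.8 * 1e5) / 0.74 / 1000 = 225.9

225.9 kW


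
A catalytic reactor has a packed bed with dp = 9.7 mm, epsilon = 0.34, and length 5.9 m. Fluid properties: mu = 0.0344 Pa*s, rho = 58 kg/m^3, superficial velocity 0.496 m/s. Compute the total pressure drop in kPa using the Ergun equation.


dp = 9.7 mm = 0.0097 m
Viscous term = 150*0.0344*0.496*(1-0.34)^2 / (0.0097^2*0.34^3) = 301466
Inertial term = 1.75*58*0.496^2*(1-0.34) / (0.0097*0.34^3) = 43228
dP/L = 301466 + 43228 = 344694 Pa/m
dP = 344694 * 5.9 / 1000 = 2034 kPa

2034 kPa


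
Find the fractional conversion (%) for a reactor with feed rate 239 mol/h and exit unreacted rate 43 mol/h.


X = (F_in - F_out) / F_in * 100
Moles reacted = 239 - 43 = 196
X = 196 / 239 * 100
= 0.8201 * 100
= 82.01 %

82.01 %


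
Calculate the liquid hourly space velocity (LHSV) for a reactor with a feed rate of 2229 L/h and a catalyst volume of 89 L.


LHSV = volumetric feed rate / catalyst volume
= 2229 L/h / 89 L
= 25.04 h^-1

25.04 h^-1


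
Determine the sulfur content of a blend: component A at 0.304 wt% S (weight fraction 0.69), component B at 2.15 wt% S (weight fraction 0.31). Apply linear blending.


Linear sulfur blending: S_blend = x1*S1 + x2*S2
Contribution 1: 0.69 * 0.304 = 0.20976 wt%
Contribution 2: 0.31 * 2.15 = 0.6665 wt%
S_blend = 0.20976 + 0.6665 = 0.87626

0.87626 wt%


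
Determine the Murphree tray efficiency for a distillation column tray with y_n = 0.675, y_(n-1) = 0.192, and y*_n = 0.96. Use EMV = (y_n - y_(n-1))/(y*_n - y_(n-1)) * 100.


Murphree vapor efficiency: EMV = (y_n - y_(n-1)) / (y*_n - y_(n-1)) * 100
EMV = (0.675 - 0.192) / (0.96 - 0.192) * 100 = 0.483 / 0.768 * 100 = 62.89

62.89 %


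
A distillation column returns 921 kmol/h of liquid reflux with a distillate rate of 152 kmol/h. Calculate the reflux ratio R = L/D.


Reflux ratio definition: R = L / D (liquid returned / distillate withdrawn)
L = 921 kmol/h, D = 152 kmol/h
R = 921 / 152 = 6.059

6.059


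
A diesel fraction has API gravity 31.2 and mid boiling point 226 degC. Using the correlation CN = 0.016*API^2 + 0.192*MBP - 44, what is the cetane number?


CN = 0.016 * 31.2^2 + 0.192 * 226 - 44
CN = 15.57504 + 43.392 - 44 = 14.96704

14.96704


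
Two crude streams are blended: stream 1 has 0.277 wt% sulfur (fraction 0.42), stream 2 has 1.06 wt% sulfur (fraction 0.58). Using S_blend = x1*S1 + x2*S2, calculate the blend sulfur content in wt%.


Linear sulfur blending: S_blend = x1*S1 + x2*S2
Contribution 1: 0.42 * 0.277 = 0.11634 wt%
Contribution 2: 0.58 * 1.06 = 0.6148 wt%
S_blend = 0.11634 + 0.6148 = 0.73114

0.73114 wt%


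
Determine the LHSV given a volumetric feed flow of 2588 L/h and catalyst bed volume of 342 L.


LHSV = volumetric feed rate / catalyst volume
= 2588 L/h / 342 L
= 7.567 h^-1

7.567 h^-1


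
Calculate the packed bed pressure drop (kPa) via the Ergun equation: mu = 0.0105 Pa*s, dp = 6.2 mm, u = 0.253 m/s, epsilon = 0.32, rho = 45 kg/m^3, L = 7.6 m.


dp = 6.2 mm = 0.0062 m
Viscous term = 150*0.0105*0.253*(1-0.32)^2 / (0.0062^2*0.32^3) = 146280
Inertial term = 1.75*45*0.253^2*(1-0.32) / (0.0062*0.32^3) = 16871.7
dP/L = 146280 + 16871.7 = 163152 Pa/m
dP = 163152 * 7.6 / 1000 = 1240 kPa

1240 kPa


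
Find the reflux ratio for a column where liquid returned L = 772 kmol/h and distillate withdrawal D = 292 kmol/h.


Reflux ratio definition: R = L / D (liquid returned / distillate withdrawn)
L = 772 kmol/h, D = 292 kmol/h
R = 772 / 292 = 2.644

2.644


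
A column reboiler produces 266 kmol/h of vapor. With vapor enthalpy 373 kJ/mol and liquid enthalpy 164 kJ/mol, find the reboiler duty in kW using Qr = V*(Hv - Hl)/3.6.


Qr = 266 * (373 - 164) / 3.6 = 266 * 209 / 3.6 = 15440

15440 kW


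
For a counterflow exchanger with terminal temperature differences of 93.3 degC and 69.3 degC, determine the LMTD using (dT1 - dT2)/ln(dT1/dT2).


LMTD = (dT1 - dT2) / ln(dT1/dT2)
= (93.3 - 69.3) / ln(93.3 / 69.3) = 24 / 0.297375 = 80.71

80.71 degC


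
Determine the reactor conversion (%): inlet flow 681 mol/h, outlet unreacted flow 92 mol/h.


X = (F_in - F_out) / F_in * 100
Moles reacted = 681 - 92 = 589
X = 589 / 681 * 100
= 0.8649 * 100
= 86.49 %

86.49 %


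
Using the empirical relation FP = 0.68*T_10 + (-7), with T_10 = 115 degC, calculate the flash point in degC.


FP = 0.68 * 115 + (-7) = 71.2

71.2 degC


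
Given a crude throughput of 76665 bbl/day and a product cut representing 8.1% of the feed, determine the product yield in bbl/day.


Crude throughput = 76665 bbl/day
Fraction yield = 8.1%
yield = throughput * fraction / 100
yield = 76665 * 8.1 / 100 = 6209.865

6209.865 bbl/day


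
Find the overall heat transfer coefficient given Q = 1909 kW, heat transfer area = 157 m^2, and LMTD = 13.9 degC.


From Q = U*A*LMTD, U = Q / (A * LMTD)
U = 1909 / (157 * 13.9) = 1909 / 2182.3 = 0.8748

0.8748 kW/(m^2*K)


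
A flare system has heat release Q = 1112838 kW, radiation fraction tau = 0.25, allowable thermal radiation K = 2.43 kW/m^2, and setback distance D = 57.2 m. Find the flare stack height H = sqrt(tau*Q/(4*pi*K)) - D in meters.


tau*Q/(4*pi*K) = 0.25 * 1112838 / (4 * pi * 2.43) = 9110.79
sqrt(9110.79) = 95.4505
H = 95.4505 - 57.2 = 38.25

38.25 m


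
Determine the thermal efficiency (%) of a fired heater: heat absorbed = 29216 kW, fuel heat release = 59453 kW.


Furnace efficiency = Q_absorbed / Q_fuel * 100
= 29216 / 59453 * 100 = 49.14

49.14 %


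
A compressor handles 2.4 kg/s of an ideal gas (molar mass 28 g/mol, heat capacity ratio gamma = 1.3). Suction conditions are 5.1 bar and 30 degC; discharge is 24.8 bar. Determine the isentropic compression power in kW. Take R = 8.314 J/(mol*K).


Isentropic work: W = m*(gamma/(gamma-1))*(R*T1/MW)*((P2/P1)^((gamma-1)/gamma) - 1)
T1 = 30 + 273.15 = 303.15 K
Pressure ratio = 24.8 / 5.1 = 4.86275
Exponent = (1.3 - 1)/1.3 = 0.230769
(P2/P1)^exp - 1 = 4.86275^0.230769 - 1 = 0.440493
W = 2.4 * 1.3 / 0.3 * 8.314 * 303.15 / 28 * 0.440493 = 412.4

412.4 kW


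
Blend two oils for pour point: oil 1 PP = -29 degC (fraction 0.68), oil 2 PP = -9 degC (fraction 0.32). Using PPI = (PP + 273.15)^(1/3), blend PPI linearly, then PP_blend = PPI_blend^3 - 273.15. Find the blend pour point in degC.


PPI_1 = (-29 + 273.15)^(1/3) = 6.25008
PPI_2 = (-9 + 273.15)^(1/3) = 6.416283
PPI_blend = 0.68 * 6.25008 + 0.32 * 6.416283 = 6.303265
PP_blend = 6.303265^3 - 273.15 = 250.436 - 273.15 = -22.71

-22.71 degC


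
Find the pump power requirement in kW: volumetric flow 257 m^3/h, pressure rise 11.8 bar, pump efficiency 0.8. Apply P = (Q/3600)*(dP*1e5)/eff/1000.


Q = 257 / 3600 = 0.0713889 m^3/s
P = 0.0713889 * (11.8 * 1e5) / 0.8 / 1000 = 105.3

105.3 kW


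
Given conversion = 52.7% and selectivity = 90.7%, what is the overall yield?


Overall yield = conversion (%) * selectivity (%) / 100
Conversion = 52.7%, Selectivity = 90.7%
Y = 52.7 * 90.7 / 100
= 47.7989 %

47.7989 %


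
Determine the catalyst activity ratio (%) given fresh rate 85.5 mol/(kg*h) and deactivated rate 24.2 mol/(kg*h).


Activity (%) = (rate_used / rate_fresh) * 100
rate_used = 24.2, rate_fresh = 85.5
= (24.2 / 85.5) * 100
= 0.2830 * 100 = 28.30

28.30 %


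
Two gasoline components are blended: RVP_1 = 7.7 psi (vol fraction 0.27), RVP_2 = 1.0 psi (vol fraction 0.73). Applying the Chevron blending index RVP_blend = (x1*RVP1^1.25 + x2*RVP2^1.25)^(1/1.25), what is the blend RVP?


Chevron index: RVP_blend = (sum xi*RVPi^1.25)^(1/1.25)
RVP^1.25 terms: 0.27 * 7.7^1.25 + 0.73 * 1.0^1.25 = 4.1932
RVP_blend = 4.1932^(1/1.25) = 3.148

3.148 psi


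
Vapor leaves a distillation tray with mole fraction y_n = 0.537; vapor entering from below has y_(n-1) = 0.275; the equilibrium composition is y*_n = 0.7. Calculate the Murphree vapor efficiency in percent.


Murphree vapor efficiency: EMV = (y_n - y_(n-1)) / (y*_n - y_(n-1)) * 100
EMV = (0.537 - 0.275) / (0.7 - 0.275) * 100 = 0.262 / 0.425 * 100 = 61.65

61.65 %


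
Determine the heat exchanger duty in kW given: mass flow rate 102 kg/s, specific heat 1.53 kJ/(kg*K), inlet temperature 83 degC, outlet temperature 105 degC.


Q = m_dot * cp * delta_T
delta_T = 105 - 83 = 22 K
Q = 102 * 1.53 * 22
= 156.06 * 22
= 3433.32 kW

3433.32 kW


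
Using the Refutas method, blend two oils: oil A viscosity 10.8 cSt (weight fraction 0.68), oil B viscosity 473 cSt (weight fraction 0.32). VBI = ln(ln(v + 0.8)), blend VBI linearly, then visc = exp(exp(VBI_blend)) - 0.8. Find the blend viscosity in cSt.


Refutas method: VBN_i = 14.534*ln(ln(visc_i + 0.8)) + 10.975, blended linearly by mass fraction; since VBN is linear in VBI_i = ln(ln(visc_i + 0.8)) and the fractions sum to 1, blend VBI directly: visc = exp(exp(VBI_blend)) - 0.8
VBI_1 = ln(ln(10.8 + 0.8)) = 0.896498
VBI_2 = ln(ln(473 + 0.8)) = 1.8182
VBI_blend = 0.68 * 0.896498 + 0.32 * 1.8182 = 1.19144
visc_blend = exp(exp(1.19144)) - 0.8 = 26.09

26.09 cSt


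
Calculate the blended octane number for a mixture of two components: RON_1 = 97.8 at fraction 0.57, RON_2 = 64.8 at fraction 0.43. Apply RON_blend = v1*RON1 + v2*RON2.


Linear blending: RON_blend = sum(vi * RONi)
Contribution 1: 0.57 * 97.8 = 55.746
Contribution 2: 0.43 * 64.8 = 27.864
RON_blend = 55.746 + 27.864 = 83.61

83.61


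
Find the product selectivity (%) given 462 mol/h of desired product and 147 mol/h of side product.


Selectivity = desired / (desired + undesired) * 100
Total products = 462 + 147 = 609 mol/h
S = 462 / 609 * 100
= 0.7586 * 100
= 75.86 %

75.86 %


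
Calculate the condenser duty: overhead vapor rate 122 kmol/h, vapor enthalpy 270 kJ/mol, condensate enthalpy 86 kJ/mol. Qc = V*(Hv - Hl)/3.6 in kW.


Qc = 122 * (270 - 86) / 3.6 = 122 * 184 / 3.6 = 6236

6236 kW


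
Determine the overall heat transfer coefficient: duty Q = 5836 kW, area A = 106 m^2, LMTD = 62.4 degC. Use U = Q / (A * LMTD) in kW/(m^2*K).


From Q = U*A*LMTD, U = Q / (A * LMTD)
U = 5836 / (106 * 62.4) = 5836 / 6614.4 = 0.8823

0.8823 kW/(m^2*K)


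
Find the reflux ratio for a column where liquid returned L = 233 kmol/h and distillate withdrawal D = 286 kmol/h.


Reflux ratio definition: R = L / D (liquid returned / distillate withdrawn)
L = 233 kmol/h, D = 286 kmol/h
R = 233 / 286 = 0.8147

0.8147


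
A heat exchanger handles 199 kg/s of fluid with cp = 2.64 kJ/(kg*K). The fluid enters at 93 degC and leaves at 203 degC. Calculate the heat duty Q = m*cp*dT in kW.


Q = m_dot * cp * delta_T
delta_T = 203 - 93 = 110 K
Q = 199 * 2.64 * 110
= 525.36 * 110
= 57789.6 kW

57789.6 kW


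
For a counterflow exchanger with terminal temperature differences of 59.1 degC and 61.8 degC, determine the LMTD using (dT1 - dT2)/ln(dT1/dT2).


LMTD = (dT1 - dT2) / ln(dT1/dT2)
= (59.1 - 61.8) / ln(59.1 / 61.8) = -2.7 / -0.0446724 = 60.44

60.44 degC


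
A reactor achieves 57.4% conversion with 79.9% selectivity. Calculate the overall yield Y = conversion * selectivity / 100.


Overall yield = conversion (%) * selectivity (%) / 100
Conversion = 57.4%, Selectivity = 79.9%
Y = 57.4 * 79.9 / 100
= 45.8626 %

45.8626 %


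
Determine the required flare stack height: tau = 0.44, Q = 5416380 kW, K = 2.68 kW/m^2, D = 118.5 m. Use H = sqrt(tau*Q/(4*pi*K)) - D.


tau*Q/(4*pi*K) = 0.44 * 5416380 / (4 * pi * 2.68) = 70764.8
sqrt(70764.8) = 266.017
H = 266.017 - 118.5 = 147.5

147.5 m


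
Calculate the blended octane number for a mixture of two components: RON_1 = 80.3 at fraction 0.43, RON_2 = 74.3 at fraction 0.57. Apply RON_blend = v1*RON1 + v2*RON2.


Linear blending: RON_blend = sum(vi * RONi)
Contribution 1: 0.43 * 80.3 = 34.529
Contribution 2: 0.57 * 74.3 = 42.351
RON_blend = 34.529 + 42.351 = 76.88

76.88


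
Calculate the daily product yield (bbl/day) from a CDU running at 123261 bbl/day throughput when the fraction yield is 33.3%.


Crude throughput = 123261 bbl/day
Fraction yield = 33.3%
yield = throughput * fraction / 100
yield = 123261 * 33.3 / 100 = 41045.913

41045.913 bbl/day


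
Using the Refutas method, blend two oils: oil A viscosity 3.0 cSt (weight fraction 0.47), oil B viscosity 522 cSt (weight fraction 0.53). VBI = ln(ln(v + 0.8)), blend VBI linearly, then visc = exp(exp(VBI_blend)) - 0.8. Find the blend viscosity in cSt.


Refutas method: VBN_i = 14.534*ln(ln(visc_i + 0.8)) + 10.975, blended linearly by mass fraction; since VBN is linear in VBI_i = ln(ln(visc_i + 0.8)) and the fractions sum to 1, blend VBI directly: visc = exp(exp(VBI_blend)) - 0.8
VBI_1 = ln(ln(3.0 + 0.8)) = 0.288932
VBI_2 = ln(ln(522 + 0.8)) = 1.83405
VBI_blend = 0.47 * 0.288932 + 0.53 * 1.83405 = 1.10784
visc_blend = exp(exp(1.10784)) - 0.8 = 19.85

19.85 cSt


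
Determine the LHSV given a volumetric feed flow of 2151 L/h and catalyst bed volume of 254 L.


LHSV = volumetric feed rate / catalyst volume
= 2151 L/h / 254 L
= 8.469 h^-1

8.469 h^-1


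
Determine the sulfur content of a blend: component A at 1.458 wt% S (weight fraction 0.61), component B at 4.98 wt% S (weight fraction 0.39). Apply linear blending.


Linear sulfur blending: S_blend = x1*S1 + x2*S2
Contribution 1: 0.61 * 1.458 = 0.88938 wt%
Contribution 2: 0.39 * 4.98 = 1.9422 wt%
S_blend = 0.88938 + 1.9422 = 2.83158

2.83158 wt%


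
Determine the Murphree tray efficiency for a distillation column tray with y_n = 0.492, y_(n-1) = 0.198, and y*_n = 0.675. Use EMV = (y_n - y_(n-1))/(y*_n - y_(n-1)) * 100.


Murphree vapor efficiency: EMV = (y_n - y_(n-1)) / (y*_n - y_(n-1)) * 100
EMV = (0.492 - 0.198) / (0.675 - 0.198) * 100 = 0.294 / 0.477 * 100 = 61.64

61.64 %


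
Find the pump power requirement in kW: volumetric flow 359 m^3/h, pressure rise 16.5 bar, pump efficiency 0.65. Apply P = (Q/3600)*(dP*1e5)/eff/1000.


Q = 359 / 3600 = 0.0997222 m^3/s
P = 0.0997222 * (16.5 * 1e5) / 0.65 / 1000 = 253.1

253.1 kW


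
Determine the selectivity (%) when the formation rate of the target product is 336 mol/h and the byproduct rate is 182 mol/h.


Selectivity = desired / (desired + undesired) * 100
Total products = 336 + 182 = 518 mol/h
S = 336 / 518 * 100
= 0.6486 * 100
= 64.86 %

64.86 %


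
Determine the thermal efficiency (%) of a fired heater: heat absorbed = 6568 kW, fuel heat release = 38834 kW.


Furnace efficiency = Q_absorbed / Q_fuel * 100
= 6568 / 38834 * 100 = 16.91

16.91 %


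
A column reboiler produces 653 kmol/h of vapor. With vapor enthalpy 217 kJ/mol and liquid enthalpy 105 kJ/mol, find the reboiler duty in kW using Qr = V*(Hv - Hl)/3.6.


Qr = 653 * (217 - 105) / 3.6 = 653 * 112 / 3.6 = 20320

20320 kW


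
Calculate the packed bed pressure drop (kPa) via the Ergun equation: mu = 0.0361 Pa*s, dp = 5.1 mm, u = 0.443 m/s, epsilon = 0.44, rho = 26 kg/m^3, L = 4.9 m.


dp = 5.1 mm = 0.0051 m
Viscous term = 150*0.0361*0.443*(1-0.44)^2 / (0.0051^2*0.44^3) = 339531
Inertial term = 1.75*26*0.443^2*(1-0.44) / (0.0051*0.44^3) = 11510.1
dP/L = 339531 + 11510.1 = 351041 Pa/m
dP = 351041 * 4.9 / 1000 = 1720 kPa

1720 kPa


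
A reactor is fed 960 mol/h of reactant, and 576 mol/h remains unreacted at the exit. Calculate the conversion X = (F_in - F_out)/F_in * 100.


X = (F_in - F_out) / F_in * 100
Moles reacted = 960 - 576 = 384
X = 384 / 960 * 100
= 0.4000 * 100
= 40.00 %

40.00 %


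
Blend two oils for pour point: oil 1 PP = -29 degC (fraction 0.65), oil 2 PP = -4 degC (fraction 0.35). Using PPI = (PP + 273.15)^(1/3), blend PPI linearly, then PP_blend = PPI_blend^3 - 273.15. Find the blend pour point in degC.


PPI_1 = (-29 + 273.15)^(1/3) = 6.25008
PPI_2 = (-4 + 273.15)^(1/3) = 6.456514
PPI_blend = 0.65 * 6.25008 + 0.35 * 6.456514 = 6.322332
PP_blend = 6.322332^3 - 273.15 = 252.7155 - 273.15 = -20.43

-20.43 degC


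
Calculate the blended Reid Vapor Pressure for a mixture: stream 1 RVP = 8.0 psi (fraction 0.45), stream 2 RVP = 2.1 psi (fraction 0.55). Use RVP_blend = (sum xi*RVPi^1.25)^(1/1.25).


Chevron index: RVP_blend = (sum xi*RVPi^1.25)^(1/1.25)
RVP^1.25 terms: 0.45 * 8.0^1.25 + 0.55 * 2.1^1.25 = 7.44484
RVP_blend = 7.44484^(1/1.25) = 4.983

4.983 psi


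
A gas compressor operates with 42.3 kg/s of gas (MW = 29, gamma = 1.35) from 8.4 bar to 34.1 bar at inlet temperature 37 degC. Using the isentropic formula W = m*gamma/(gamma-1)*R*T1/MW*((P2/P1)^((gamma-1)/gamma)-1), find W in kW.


Isentropic work: W = m*(gamma/(gamma-1))*(R*T1/MW)*((P2/P1)^((gamma-1)/gamma) - 1)
T1 = 37 + 273.15 = 310.15 K
Pressure ratio = 34.1 / 8.4 = 4.05952
Exponent = (1.35 - 1)/1.35 = 0.259259
(P2/P1)^exp - 1 = 4.05952^0.259259 - 1 = 0.437979
W = 42.3 * 1.35 / 0.35 * 8.314 * 310.15 / 29 * 0.437979 = 6354

6354 kW


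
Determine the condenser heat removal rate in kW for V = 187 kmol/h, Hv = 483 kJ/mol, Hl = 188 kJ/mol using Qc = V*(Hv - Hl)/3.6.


Qc = 187 * (483 - 188) / 3.6 = 187 * 295 / 3.6 = 15320

15320 kW


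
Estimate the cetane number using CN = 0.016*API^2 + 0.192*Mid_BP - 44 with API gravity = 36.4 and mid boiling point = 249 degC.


CN = 0.016 * 36.4^2 + 0.192 * 249 - 44
CN = 21.19936 + 47.808 - 44 = 25.00736

25.00736


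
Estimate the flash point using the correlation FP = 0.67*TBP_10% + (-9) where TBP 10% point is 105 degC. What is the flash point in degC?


FP = 0.67 * 105 + (-9) = 61.35

61.35 degC


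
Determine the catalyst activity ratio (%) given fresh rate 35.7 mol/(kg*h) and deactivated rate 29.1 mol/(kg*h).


Activity (%) = (rate_used / rate_fresh) * 100
rate_used = 29.1, rate_fresh = 35.7
= (29.1 / 35.7) * 100
= 0.8151 * 100 = 81.51

81.51 %
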